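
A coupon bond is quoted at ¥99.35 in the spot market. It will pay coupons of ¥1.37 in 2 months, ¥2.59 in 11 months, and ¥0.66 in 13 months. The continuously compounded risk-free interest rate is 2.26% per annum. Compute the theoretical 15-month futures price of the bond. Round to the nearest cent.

¥97.52

PV(coupons) I = 1.37·e^(−0.0226·2/12) + 2.59·e^(−0.0226·11/12) + 0.66·e^(−0.0226·13/12)
I = 1.3648 + 2.5369 + 0.6440 = 4.5457
F = (S − I)·e^(rT) = (99.35 − 4.5457) · e^(0.0226·15/12)
= 94.8043 · e^0.028250 = 94.8043 × 1.028653 = ¥97.52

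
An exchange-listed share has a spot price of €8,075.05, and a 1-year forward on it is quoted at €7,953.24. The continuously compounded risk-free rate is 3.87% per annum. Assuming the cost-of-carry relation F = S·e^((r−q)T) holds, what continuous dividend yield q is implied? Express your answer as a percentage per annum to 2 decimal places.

5.39%

From F = S·e^((r−q)T): (r − q) = ln(F/S)/T
ln(7953.24/8075.05) = ln(0.984915) = -0.015200
(r − q) = -0.015200 / (12/12) = -0.015200
q = r − ln(F/S)/T = 0.0387 + 0.015200 = 0.053900
q = 5.39%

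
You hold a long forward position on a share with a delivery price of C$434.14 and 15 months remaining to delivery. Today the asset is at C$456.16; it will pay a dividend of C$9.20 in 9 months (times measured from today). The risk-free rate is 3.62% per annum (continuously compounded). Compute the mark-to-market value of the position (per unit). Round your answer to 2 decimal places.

PV(remaining dividends) I = 9.20·e^(−0.0362·9/12) = 8.9536
Current forward F = (S − I)·e^(rT) = (456.16 − 8.9536)·e^(0.0362·15/12) = 447.2064 × 1.046289 = 467.9071
Value (long) = (F − K)·e^(−rT) = (467.9071 − 434.14) × 0.955759 = 32.2732
Value = C$32.27

C$32.27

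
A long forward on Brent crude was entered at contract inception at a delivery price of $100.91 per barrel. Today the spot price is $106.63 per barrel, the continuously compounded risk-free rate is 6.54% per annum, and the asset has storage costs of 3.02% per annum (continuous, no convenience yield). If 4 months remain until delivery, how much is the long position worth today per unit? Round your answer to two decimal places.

Current fair forward for the remaining 4 months: F = S·e^((r + u)·T), (r + u) = 0.0654 + 0.0302 = 0.0956
F = 106.63 · e^(0.0956 × 4/12) = 106.63 × 1.032380 = 110.0827
Value of long forward = (F − K)·e^(−rT) = (110.0827 − 100.91) · e^(−0.0654·4/12)
= 9.1727 × 0.978436 = 8.97

$8.97 per barrel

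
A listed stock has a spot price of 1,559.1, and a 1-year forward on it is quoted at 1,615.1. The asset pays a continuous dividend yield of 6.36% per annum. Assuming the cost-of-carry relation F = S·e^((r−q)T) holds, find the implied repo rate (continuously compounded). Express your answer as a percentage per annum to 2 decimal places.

9.89%

From F = S·e^((r−q)T): (r − q) = ln(F/S)/T
ln(1615.1/1559.1) = ln(1.035918) = 0.035288
(r − q) = 0.035288 / (1) = 0.035288
r = ln(F/S)/T + q = 0.035288 + 0.0636 = 0.098888
r = 9.89%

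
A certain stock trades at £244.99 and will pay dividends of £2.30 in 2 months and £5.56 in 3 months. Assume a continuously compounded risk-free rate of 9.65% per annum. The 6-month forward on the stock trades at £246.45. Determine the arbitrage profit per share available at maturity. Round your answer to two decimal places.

£2.58 per share

PV(dividends) I = 2.30·e^(−0.0965·2/12) + 5.56·e^(−0.0965·3/12) = 7.6908
Fair forward F* = (S − I)·e^(rT) = (244.99 − 7.6908)·e^0.048250 = 237.2992 × 1.049433 = 249.0296
Market £246.45 < fair 249.0296: forward underpriced → reverse cash-and-carry (short the stock, invest proceeds at r, pay the dividends, go long the forward).
Profit at T = |F_mkt − F*| = |246.45 − 249.0296| = £2.58 per share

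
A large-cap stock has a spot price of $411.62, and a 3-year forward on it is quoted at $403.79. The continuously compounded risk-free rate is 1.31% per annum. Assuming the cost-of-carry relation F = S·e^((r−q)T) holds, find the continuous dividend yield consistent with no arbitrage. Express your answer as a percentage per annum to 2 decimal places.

From F = S·e^((r−q)T): (r − q) = ln(F/S)/T
ln(403.79/411.62) = ln(0.980978) = -0.019205
(r − q) = -0.019205 / (3) = -0.006402
q = r − ln(F/S)/T = 0.0131 + 0.006402 = 0.019502
q = 1.95%

1.95%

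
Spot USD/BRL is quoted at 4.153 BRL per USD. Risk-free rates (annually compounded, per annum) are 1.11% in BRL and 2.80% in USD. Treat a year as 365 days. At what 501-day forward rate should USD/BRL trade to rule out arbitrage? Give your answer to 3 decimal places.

4.060

By covered interest parity, F = S · (1+r_BRL)^T / (1+r_USD)^T
= 4.153 × 1.015267 / 1.038632 = 4.153 × 0.977504
F = 4.060 BRL per USD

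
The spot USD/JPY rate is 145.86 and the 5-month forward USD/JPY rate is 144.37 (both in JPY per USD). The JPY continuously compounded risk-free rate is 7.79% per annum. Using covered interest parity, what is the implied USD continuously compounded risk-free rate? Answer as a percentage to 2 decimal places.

10.25%

F = S·e^((r_JPY − r_USD)T) ⇒ r_USD = r_JPY − ln(F/S)/T
ln(144.37/145.86) = -0.010268; /(5/12) = -0.024643
r_USD = 0.0779 + 0.024643 = 0.102543
r_USD = 10.25%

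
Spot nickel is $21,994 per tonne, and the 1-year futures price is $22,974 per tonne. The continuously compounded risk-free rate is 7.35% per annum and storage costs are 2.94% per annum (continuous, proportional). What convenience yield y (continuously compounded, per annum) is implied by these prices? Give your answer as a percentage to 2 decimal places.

F = S·e^((r+u−y)T) ⇒ (r+u−y) = ln(F/S)/T
ln(22974/21994) = 0.043593; /T ⇒ 0.043593
y = r + u − ln(F/S)/T = 0.0735 + 0.0294 − 0.043593 = 0.059307
y = 5.93%

5.93%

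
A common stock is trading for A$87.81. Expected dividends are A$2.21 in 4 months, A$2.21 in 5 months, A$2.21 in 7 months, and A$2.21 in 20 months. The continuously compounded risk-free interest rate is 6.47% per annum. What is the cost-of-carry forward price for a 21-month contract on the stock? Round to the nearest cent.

A$88.90

PV(dividends) I = 2.21·e^(−0.0647·4/12) + 2.21·e^(−0.0647·5/12) + 2.21·e^(−0.0647·7/12) + 2.21·e^(−0.0647·20/12)
I = 2.1628 + 2.1512 + 2.1281 + 1.9841 = 8.4262
F = (S − I)·e^(rT) = (87.81 − 8.4262) · e^(0.0647·21/12)
= 79.3838 · e^0.113225 = 79.3838 × 1.119884 = A$88.90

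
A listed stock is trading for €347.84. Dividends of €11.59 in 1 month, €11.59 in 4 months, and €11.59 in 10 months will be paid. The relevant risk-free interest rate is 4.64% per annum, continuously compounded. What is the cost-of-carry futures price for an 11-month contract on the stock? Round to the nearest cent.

€327.36

PV(dividends) I = 11.59·e^(−0.0464·1/12) + 11.59·e^(−0.0464·4/12) + 11.59·e^(−0.0464·10/12)
I = 11.5453 + 11.4121 + 11.1504 = 34.1078
F = (S − I)·e^(rT) = (347.84 − 34.1078) · e^(0.0464·11/12)
= 313.7322 · e^0.042533 = 313.7322 × 1.043450 = €327.36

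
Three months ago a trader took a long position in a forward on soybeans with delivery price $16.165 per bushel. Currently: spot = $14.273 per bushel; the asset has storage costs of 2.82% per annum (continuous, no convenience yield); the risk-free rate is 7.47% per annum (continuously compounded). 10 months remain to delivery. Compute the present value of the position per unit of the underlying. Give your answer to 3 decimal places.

-$0.577 per bushel

Current fair forward for the remaining 10 months: F = S·e^((r + u)·T), (r + u) = 0.0747 + 0.0282 = 0.1029
F = 14.273 · e^(0.1029 × 10/12) = 14.273 × 1.089534 = 15.5509
Value of long forward = (F − K)·e^(−rT) = (15.5509 − 16.165) · e^(−0.0747·10/12)
= -0.6141 × 0.939648 = -0.577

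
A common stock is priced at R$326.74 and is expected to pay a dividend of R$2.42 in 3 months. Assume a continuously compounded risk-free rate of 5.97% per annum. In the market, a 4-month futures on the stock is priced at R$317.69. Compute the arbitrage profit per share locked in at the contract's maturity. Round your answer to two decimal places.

PV(dividends) I = 2.42·e^(−0.0597·3/12) = 2.3841
Fair futures F* = (S − I)·e^(rT) = (326.74 − 2.3841)·e^0.019900 = 324.3559 × 1.020099 = 330.8751
Market R$317.69 < fair 330.8751: forward underpriced → reverse cash-and-carry (short the stock, invest proceeds at r, pay the dividends, go long the forward).
Profit at T = |F_mkt − F*| = |317.69 − 330.8751| = R$13.19 per share

R$13.19 per share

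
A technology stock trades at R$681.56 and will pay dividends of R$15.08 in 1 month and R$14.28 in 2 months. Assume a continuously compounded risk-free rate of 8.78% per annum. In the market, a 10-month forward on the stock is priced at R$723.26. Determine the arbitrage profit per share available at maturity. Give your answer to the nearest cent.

R$21.21 per share

PV(dividends) I = 15.08·e^(−0.0878·1/12) + 14.28·e^(−0.0878·2/12) = 29.0426
Fair forward F* = (S − I)·e^(rT) = (681.56 − 29.0426)·e^0.073167 = 652.5174 × 1.075910 = 702.0500
Market R$723.26 > fair 702.0500: forward overpriced → cash-and-carry (borrow at r, buy the stock and collect the dividends, short the forward).
Profit at T = |F_mkt − F*| = |723.26 − 702.0500| = R$21.21 per share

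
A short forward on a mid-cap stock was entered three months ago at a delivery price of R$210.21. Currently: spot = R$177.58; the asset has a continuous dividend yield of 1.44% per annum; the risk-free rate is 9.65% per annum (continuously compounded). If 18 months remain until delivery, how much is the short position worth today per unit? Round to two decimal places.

R$8.10

Current fair forward for the remaining 18 months: F = S·e^((r − q)·T), (r − q) = 0.0965 − 0.0144 = 0.0821
F = 177.58 · e^(0.0821 × 18/12) = 177.58 × 1.131054 = 200.8526
Value of long forward = (F − K)·e^(−rT) = (200.8526 − 210.21) · e^(−0.0965·18/12)
= -9.3574 × 0.865239 = -8.10
Short position value = −(long value) = R$8.10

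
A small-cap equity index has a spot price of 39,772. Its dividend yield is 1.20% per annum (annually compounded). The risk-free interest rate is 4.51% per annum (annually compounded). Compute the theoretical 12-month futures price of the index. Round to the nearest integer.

41,073

F = S · (1+r)^T / (1+q)^T
= 39772 × 1.045100 / 1.012000 = 39772 × 1.032708
F = 41,073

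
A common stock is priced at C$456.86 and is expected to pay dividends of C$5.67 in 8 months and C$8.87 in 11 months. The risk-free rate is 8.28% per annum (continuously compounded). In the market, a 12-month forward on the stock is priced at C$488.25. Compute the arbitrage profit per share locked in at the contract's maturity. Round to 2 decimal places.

C$6.71 per share

PV(dividends) I = 5.67·e^(−0.0828·8/12) + 8.87·e^(−0.0828·11/12) = 13.5872
Fair forward F* = (S − I)·e^(rT) = (456.86 − 13.5872)·e^0.082800 = 443.2728 × 1.086325 = 481.5383
Market C$488.25 > fair 481.5383: forward overpriced → cash-and-carry (borrow at r, buy the stock and collect the dividends, short the forward).
Profit at T = |F_mkt − F*| = |488.25 − 481.5383| = C$6.71 per share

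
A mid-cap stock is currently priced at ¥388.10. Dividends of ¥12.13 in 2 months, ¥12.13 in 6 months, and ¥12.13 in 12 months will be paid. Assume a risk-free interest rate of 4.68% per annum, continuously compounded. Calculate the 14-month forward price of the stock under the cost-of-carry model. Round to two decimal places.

¥372.43

PV(dividends) I = 12.13·e^(−0.0468·2/12) + 12.13·e^(−0.0468·6/12) + 12.13·e^(−0.0468·12/12)
I = 12.0358 + 11.8495 + 11.5754 = 35.4607
F = (S − I)·e^(rT) = (388.10 − 35.4607) · e^(0.0468·14/12)
= 352.6393 · e^0.054600 = 352.6393 × 1.056118 = ¥372.43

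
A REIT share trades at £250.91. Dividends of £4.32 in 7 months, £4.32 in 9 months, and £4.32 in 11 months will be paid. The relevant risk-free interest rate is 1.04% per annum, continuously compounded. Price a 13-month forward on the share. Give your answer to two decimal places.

PV(dividends) I = 4.32·e^(−0.0104·7/12) + 4.32·e^(−0.0104·9/12) + 4.32·e^(−0.0104·11/12)
I = 4.2939 + 4.2864 + 4.2790 = 12.8593
F = (S − I)·e^(rT) = (250.91 − 12.8593) · e^(0.0104·13/12)
= 238.0507 · e^0.011267 = 238.0507 × 1.011331 = £240.75

£240.75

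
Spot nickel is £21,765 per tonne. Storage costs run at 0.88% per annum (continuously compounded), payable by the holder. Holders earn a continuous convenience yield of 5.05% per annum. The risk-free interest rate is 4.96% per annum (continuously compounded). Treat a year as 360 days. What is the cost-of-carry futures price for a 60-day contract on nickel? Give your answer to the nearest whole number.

Net carry = r + u − y = 0.0496 + 0.0088 − 0.0505 = 0.0079
F = S·e^((r+u−y)T) = 21765 · e^(0.0079 × 60/360) = 21765 · e^0.001317
= 21765 × 1.001318 = £21,794 per tonne

£21,794 per tonne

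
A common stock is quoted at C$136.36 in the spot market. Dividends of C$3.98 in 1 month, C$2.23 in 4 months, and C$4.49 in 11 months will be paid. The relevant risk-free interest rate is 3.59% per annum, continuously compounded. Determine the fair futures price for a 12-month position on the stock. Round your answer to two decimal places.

PV(dividends) I = 3.98·e^(−0.0359·1/12) + 2.23·e^(−0.0359·4/12) + 4.49·e^(−0.0359·11/12)
I = 3.9681 + 2.2035 + 4.3446 = 10.5162
F = (S − I)·e^(rT) = (136.36 − 10.5162) · e^(0.0359·12/12)
= 125.8438 · e^0.035900 = 125.8438 × 1.036552 = C$130.44

C$130.44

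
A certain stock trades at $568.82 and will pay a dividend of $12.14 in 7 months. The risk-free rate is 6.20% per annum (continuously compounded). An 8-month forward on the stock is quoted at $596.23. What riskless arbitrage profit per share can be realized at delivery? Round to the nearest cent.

$15.61 per share

PV(dividends) I = 12.14·e^(−0.0620·7/12) = 11.7088
Fair forward F* = (S − I)·e^(rT) = (568.82 − 11.7088)·e^0.041333 = 557.1112 × 1.042199 = 580.6207
Market $596.23 > fair 580.6207: forward overpriced → cash-and-carry (borrow at r, buy the stock and collect the dividends, short the forward).
Profit at T = |F_mkt − F*| = |596.23 − 580.6207| = $15.61 per share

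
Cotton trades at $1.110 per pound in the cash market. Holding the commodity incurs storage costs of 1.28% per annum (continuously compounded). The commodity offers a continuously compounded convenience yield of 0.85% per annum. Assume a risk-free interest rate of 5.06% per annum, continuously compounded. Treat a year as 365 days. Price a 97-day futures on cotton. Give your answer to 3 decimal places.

$1.126 per pound

Net carry = r + u − y = 0.0506 + 0.0128 − 0.0085 = 0.0549
F = S·e^((r+u−y)T) = 1.110 · e^(0.0549 × 97/365) = 1.110 · e^0.014590
= 1.110 × 1.014697 = $1.126 per pound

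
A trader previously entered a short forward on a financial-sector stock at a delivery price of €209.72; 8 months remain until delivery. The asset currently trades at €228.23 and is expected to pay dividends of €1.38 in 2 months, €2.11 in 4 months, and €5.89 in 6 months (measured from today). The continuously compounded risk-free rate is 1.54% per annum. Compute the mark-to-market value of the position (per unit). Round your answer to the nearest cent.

-€11.33

PV(remaining dividends) I = 1.38·e^(−0.0154·2/12) + 2.11·e^(−0.0154·4/12) + 5.89·e^(−0.0154·6/12) = 9.3205
Current forward F = (S − I)·e^(rT) = (228.23 − 9.3205)·e^(0.0154·8/12) = 218.9095 × 1.010320 = 221.1686
Value (long) = (F − K)·e^(−rT) = (221.1686 − 209.72) × 0.989786 = 11.3317
Short position value = −(long value) = -€11.33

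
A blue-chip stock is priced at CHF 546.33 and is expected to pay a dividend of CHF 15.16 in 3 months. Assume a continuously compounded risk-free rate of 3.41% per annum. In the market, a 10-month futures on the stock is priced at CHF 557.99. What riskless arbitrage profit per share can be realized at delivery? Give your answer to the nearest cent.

PV(dividends) I = 15.16·e^(−0.0341·3/12) = 15.0313
Fair futures F* = (S − I)·e^(rT) = (546.33 − 15.0313)·e^0.028417 = 531.2987 × 1.028825 = 546.6134
Market CHF 557.99 > fair 546.6134: forward overpriced → cash-and-carry (borrow at r, buy the stock and collect the dividends, short the forward).
Profit at T = |F_mkt − F*| = |557.99 − 546.6134| = CHF 11.38 per share

CHF 11.38 per share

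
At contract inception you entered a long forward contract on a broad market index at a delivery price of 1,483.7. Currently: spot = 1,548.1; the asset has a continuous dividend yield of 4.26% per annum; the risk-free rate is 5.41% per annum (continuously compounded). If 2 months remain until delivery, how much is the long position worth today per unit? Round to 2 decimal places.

66.77

Current fair forward for the remaining 2 months: F = S·e^((r − q)·T), (r − q) = 0.0541 − 0.0426 = 0.0115
F = 1548.1 · e^(0.0115 × 2/12) = 1548.1 × 1.00191850 = 1551.0700
Value of long forward = (F − K)·e^(−rT) = (1551.0700 − 1483.7) · e^(−0.0541·2/12)
= 67.3700 × 0.99102386 = 66.77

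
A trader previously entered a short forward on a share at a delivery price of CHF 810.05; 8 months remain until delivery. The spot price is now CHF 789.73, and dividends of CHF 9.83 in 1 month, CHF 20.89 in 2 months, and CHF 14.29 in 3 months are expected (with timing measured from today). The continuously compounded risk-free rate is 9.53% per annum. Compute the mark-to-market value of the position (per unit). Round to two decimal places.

PV(remaining dividends) I = 9.83·e^(−0.0953·1/12) + 20.89·e^(−0.0953·2/12) + 14.29·e^(−0.0953·3/12) = 44.2666
Current forward F = (S − I)·e^(rT) = (789.73 − 44.2666)·e^(0.0953·8/12) = 745.4634 × 1.065595 = 794.3621
Value (long) = (F − K)·e^(−rT) = (794.3621 − 810.05) × 0.938443 = -14.7222
Short position value = −(long value) = CHF 14.72

CHF 14.72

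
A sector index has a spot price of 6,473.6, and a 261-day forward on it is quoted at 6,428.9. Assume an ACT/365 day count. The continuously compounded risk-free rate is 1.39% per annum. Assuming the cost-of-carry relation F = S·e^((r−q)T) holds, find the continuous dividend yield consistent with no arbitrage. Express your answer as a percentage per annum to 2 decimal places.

From F = S·e^((r−q)T): (r − q) = ln(F/S)/T
ln(6428.9/6473.6) = ln(0.993095) = -0.006929
(r − q) = -0.006929 / (261/365) = -0.009690
q = r − ln(F/S)/T = 0.0139 + 0.009690 = 0.023590
q = 2.36%

2.36%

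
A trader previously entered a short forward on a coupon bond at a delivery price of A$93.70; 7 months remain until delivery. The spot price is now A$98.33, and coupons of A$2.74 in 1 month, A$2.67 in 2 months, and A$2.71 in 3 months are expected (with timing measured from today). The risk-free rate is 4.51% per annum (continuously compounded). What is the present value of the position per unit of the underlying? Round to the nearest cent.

A$1.00

PV(remaining coupons) I = 2.74·e^(−0.0451·1/12) + 2.67·e^(−0.0451·2/12) + 2.71·e^(−0.0451·3/12) = 8.0593
Current forward F = (S − I)·e^(rT) = (98.33 − 8.0593)·e^(0.0451·7/12) = 90.2707 × 1.026657 = 92.6770
Value (long) = (F − K)·e^(−rT) = (92.6770 − 93.70) × 0.974035 = -0.9964
Short position value = −(long value) = A$1.00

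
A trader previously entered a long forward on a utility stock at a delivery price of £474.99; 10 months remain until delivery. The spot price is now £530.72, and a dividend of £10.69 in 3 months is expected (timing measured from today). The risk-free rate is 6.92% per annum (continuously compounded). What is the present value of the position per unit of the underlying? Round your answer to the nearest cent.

£71.84

PV(remaining dividends) I = 10.69·e^(−0.0692·3/12) = 10.5067
Current forward F = (S − I)·e^(rT) = (530.72 − 10.5067)·e^(0.0692·10/12) = 520.2133 × 1.059362 = 551.0942
Value (long) = (F − K)·e^(−rT) = (551.0942 − 474.99) × 0.943965 = 71.8397
Value = £71.84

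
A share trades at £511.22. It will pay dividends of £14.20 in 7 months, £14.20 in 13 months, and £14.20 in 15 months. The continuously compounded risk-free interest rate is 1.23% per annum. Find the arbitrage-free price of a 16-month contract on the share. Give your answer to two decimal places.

PV(dividends) I = 14.20·e^(−0.0123·7/12) + 14.20·e^(−0.0123·13/12) + 14.20·e^(−0.0123·15/12)
I = 14.0985 + 14.0120 + 13.9833 = 42.0938
F = (S − I)·e^(rT) = (511.22 − 42.0938) · e^(0.0123·16/12)
= 469.1262 · e^0.016400 = 469.1262 × 1.016535 = £476.88

£476.88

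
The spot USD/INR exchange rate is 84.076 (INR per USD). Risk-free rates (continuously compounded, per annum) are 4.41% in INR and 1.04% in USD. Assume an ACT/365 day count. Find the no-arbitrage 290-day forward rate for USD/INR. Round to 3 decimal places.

86.358

F = S·e^((r_INR − r_USD)T) = 84.076 · e^((0.0441 − 0.0104) × 290/365)
= 84.076 · e^0.026775 = 84.076 × 1.027137
F = 86.358 INR per USD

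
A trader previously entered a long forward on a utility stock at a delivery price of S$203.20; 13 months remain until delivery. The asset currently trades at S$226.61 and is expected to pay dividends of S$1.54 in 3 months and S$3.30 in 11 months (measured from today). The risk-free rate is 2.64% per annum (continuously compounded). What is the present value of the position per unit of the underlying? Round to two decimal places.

S$24.39

PV(remaining dividends) I = 1.54·e^(−0.0264·3/12) + 3.30·e^(−0.0264·11/12) = 4.7510
Current forward F = (S − I)·e^(rT) = (226.61 − 4.7510)·e^(0.0264·13/12) = 221.8590 × 1.029013 = 228.2958
Value (long) = (F − K)·e^(−rT) = (228.2958 − 203.20) × 0.971805 = 24.3882
Value = S$24.39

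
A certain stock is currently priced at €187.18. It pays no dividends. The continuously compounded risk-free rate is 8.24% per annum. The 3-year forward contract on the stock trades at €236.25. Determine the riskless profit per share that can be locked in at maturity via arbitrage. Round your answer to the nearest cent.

€3.42 per share

Fair forward: F* = S·e^(carry·T), with carry = r = 0.0824
F* = 187.18 · e^(0.0824 × 3) = 187.18 · e^0.247200 = 187.18 × 1.280435 = €239.6718
Market €236.25 < fair €239.6718: forward underpriced → reverse cash-and-carry (short spot, go long the forward).
At maturity, profit = |F_mkt − F*| = |236.25 − 239.6718| = €3.42 per share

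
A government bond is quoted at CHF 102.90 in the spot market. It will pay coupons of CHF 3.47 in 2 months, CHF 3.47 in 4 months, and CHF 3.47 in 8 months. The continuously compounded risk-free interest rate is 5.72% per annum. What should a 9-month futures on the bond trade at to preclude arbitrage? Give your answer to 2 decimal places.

PV(coupons) I = 3.47·e^(−0.0572·2/12) + 3.47·e^(−0.0572·4/12) + 3.47·e^(−0.0572·8/12)
I = 3.4371 + 3.4045 + 3.3402 = 10.1818
F = (S − I)·e^(rT) = (102.90 − 10.1818) · e^(0.0572·9/12)
= 92.7182 · e^0.042900 = 92.7182 × 1.043834 = CHF 96.78

CHF 96.78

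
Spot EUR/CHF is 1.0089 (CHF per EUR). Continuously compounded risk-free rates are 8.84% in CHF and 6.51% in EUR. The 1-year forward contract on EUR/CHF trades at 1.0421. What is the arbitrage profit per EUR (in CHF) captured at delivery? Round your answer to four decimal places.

Fair forward: F* = S·e^(carry·T), with carry = (r_CHF − r_EUR) = 0.0884 − 0.0651 = 0.0233
F* = 1.0089 · e^(0.0233 × 12/12) = 1.0089 · e^0.023300 = 1.0089 × 1.023574 = 1.0327
Market 1.0421 > fair 1.0327: forward overpriced → cash-and-carry (buy spot, short the forward).
At maturity, profit = |F_mkt − F*| = |1.0421 − 1.0327| = 0.0094 per EUR (in CHF)

0.0094 per EUR (in CHF)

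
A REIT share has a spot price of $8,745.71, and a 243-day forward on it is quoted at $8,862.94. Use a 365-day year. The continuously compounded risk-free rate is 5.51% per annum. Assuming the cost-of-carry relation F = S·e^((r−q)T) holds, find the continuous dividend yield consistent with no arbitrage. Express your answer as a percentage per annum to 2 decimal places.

3.51%

From F = S·e^((r−q)T): (r − q) = ln(F/S)/T
ln(8862.94/8745.71) = ln(1.013404) = 0.013315
(r − q) = 0.013315 / (243/365) = 0.020000
q = r − ln(F/S)/T = 0.0551 − 0.020000 = 0.035100
q = 3.51%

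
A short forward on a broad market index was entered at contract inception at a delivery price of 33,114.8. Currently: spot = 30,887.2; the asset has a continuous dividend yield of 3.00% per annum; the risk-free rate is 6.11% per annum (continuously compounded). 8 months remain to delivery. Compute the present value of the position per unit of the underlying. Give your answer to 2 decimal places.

1517.43

Current fair forward for the remaining 8 months: F = S·e^((r − q)·T), (r − q) = 0.0611 − 0.0300 = 0.0311
F = 30887.2 · e^(0.0311 × 8/12) = 30887.2 × 1.02094976 = 31534.2794
Value of long forward = (F − K)·e^(−rT) = (31534.2794 − 33114.8) · e^(−0.0611·8/12)
= -1580.5206 × 0.96008512 = -1517.43
Short position value = −(long value) = 1517.43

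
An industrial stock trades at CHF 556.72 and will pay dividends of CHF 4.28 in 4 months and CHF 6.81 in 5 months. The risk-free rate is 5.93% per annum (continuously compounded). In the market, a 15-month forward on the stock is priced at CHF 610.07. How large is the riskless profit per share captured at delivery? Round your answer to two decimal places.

PV(dividends) I = 4.28·e^(−0.0593·4/12) + 6.81·e^(−0.0593·5/12) = 10.8400
Fair forward F* = (S − I)·e^(rT) = (556.72 − 10.8400)·e^0.074125 = 545.8800 × 1.076941 = 587.8806
Market CHF 610.07 > fair 587.8806: forward overpriced → cash-and-carry (borrow at r, buy the stock and collect the dividends, short the forward).
Profit at T = |F_mkt − F*| = |610.07 − 587.8806| = CHF 22.19 per share

CHF 22.19 per share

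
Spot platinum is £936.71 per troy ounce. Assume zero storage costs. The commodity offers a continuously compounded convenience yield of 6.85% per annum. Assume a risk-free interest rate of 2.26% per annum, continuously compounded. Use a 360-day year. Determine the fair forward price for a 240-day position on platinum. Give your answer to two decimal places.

Net carry = r + u − y = 0.0226 + 0.0000 − 0.0685 = -0.0459
F = S·e^((r+u−y)T) = 936.71 · e^(-0.0459 × 240/360) = 936.71 · e^-0.030600
= 936.71 × 0.969863 = £908.48 per troy ounce

£908.48 per troy ounce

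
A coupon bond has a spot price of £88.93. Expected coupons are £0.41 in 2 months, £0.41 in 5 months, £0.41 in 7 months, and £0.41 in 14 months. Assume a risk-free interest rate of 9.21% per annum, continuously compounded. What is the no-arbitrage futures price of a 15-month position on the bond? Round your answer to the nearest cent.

PV(coupons) I = 0.41·e^(−0.0921·2/12) + 0.41·e^(−0.0921·5/12) + 0.41·e^(−0.0921·7/12) + 0.41·e^(−0.0921·14/12)
I = 0.4038 + 0.3946 + 0.3886 + 0.3682 = 1.5552
F = (S − I)·e^(rT) = (88.93 − 1.5552) · e^(0.0921·15/12)
= 87.3748 · e^0.115125 = 87.3748 × 1.122014 = £98.04

£98.04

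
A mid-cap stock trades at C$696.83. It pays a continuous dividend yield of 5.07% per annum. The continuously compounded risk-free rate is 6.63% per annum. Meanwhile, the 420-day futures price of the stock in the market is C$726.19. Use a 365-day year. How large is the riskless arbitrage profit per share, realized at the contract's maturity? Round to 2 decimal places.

Fair futures: F* = S·e^(carry·T), with carry = (r − q) = 0.0663 − 0.0507 = 0.0156
F* = 696.83 · e^(0.0156 × 420/365) = 696.83 · e^0.017951 = 696.83 × 1.018113 = C$709.4517
Market C$726.19 > fair C$709.4517: forward overpriced → cash-and-carry (buy spot, short the forward).
At maturity, profit = |F_mkt − F*| = |726.19 − 709.4517| = C$16.74 per share

C$16.74 per share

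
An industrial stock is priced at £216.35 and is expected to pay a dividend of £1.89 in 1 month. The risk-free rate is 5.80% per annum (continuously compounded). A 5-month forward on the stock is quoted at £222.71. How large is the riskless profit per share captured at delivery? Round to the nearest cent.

£2.99 per share

PV(dividends) I = 1.89·e^(−0.0580·1/12) = 1.8809
Fair forward F* = (S − I)·e^(rT) = (216.35 − 1.8809)·e^0.024167 = 214.4691 × 1.024461 = 219.7152
Market £222.71 > fair 219.7152: forward overpriced → cash-and-carry (borrow at r, buy the stock and collect the dividends, short the forward).
Profit at T = |F_mkt − F*| = |222.71 − 219.7152| = £2.99 per share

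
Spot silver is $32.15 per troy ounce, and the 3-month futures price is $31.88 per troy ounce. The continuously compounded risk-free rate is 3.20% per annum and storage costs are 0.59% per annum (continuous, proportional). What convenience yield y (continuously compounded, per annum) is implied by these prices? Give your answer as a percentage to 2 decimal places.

F = S·e^((r+u−y)T) ⇒ (r+u−y) = ln(F/S)/T
ln(31.88/32.15) = -0.008434; /T ⇒ -0.033736
y = r + u − ln(F/S)/T = 0.0320 + 0.0059 + 0.033736 = 0.071636
y = 7.16%

7.16%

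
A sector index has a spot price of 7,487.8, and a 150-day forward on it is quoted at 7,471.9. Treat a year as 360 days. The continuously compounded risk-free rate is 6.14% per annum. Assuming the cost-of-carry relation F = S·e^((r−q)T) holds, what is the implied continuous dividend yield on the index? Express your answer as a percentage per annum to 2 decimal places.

From F = S·e^((r−q)T): (r − q) = ln(F/S)/T
ln(7471.9/7487.8) = ln(0.997877) = -0.002125
(r − q) = -0.002125 / (150/360) = -0.005100
q = r − ln(F/S)/T = 0.0614 + 0.005100 = 0.066500
q = 6.65%

6.65%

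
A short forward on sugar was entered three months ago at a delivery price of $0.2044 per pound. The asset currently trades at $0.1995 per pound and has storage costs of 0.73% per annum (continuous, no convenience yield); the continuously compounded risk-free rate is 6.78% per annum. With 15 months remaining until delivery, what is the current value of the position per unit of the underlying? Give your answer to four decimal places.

-$0.0135 per pound

Current fair forward for the remaining 15 months: F = S·e^((r + u)·T), (r + u) = 0.0678 + 0.0073 = 0.0751
F = 0.1995 · e^(0.0751 × 15/12) = 0.1995 × 1.098422 = 0.2191
Value of long forward = (F − K)·e^(−rT) = (0.2191 − 0.2044) · e^(−0.0678·15/12)
= 0.0147 × 0.918742 = 0.0135
Short position value = −(long value) = -$0.0135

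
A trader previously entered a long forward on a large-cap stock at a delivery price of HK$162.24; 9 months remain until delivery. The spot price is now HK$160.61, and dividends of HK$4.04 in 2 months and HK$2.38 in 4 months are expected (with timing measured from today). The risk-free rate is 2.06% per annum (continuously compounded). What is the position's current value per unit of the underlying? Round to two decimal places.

PV(remaining dividends) I = 4.04·e^(−0.0206·2/12) + 2.38·e^(−0.0206·4/12) = 6.3899
Current forward F = (S − I)·e^(rT) = (160.61 − 6.3899)·e^(0.0206·9/12) = 154.2201 × 1.015570 = 156.6213
Value (long) = (F − K)·e^(−rT) = (156.6213 − 162.24) × 0.984669 = -5.5326
Value = -HK$5.53

-HK$5.53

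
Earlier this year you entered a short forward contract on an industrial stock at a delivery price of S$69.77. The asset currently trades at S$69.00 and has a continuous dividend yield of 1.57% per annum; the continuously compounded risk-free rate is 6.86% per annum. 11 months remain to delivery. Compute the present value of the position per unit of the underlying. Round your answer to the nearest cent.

Current fair forward for the remaining 11 months: F = S·e^((r − q)·T), (r − q) = 0.0686 − 0.0157 = 0.0529
F = 69.00 · e^(0.0529 × 11/12) = 69.00 × 1.049687 = 72.4284
Value of long forward = (F − K)·e^(−rT) = (72.4284 − 69.77) · e^(−0.0686·11/12)
= 2.6584 × 0.939053 = 2.50
Short position value = −(long value) = -S$2.50

-S$2.50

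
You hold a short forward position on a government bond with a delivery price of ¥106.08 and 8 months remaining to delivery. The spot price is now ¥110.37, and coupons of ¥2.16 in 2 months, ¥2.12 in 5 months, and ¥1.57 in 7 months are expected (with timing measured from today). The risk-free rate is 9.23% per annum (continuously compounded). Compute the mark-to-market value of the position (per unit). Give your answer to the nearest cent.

-¥4.97

PV(remaining coupons) I = 2.16·e^(−0.0923·2/12) + 2.12·e^(−0.0923·5/12) + 1.57·e^(−0.0923·7/12) = 5.6547
Current forward F = (S − I)·e^(rT) = (110.37 − 5.6547)·e^(0.0923·8/12) = 104.7153 × 1.063466 = 111.3612
Value (long) = (F − K)·e^(−rT) = (111.3612 − 106.08) × 0.940322 = 4.9660
Short position value = −(long value) = -¥4.97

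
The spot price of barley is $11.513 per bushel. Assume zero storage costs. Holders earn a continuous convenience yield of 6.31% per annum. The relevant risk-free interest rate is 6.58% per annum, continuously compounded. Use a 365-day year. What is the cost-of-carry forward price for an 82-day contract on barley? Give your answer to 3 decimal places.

Net carry = r + u − y = 0.0658 + 0.0000 − 0.0631 = 0.0027
F = S·e^((r+u−y)T) = 11.513 · e^(0.0027 × 82/365) = 11.513 · e^0.000607
= 11.513 × 1.000607 = $11.520 per bushel

$11.520 per bushel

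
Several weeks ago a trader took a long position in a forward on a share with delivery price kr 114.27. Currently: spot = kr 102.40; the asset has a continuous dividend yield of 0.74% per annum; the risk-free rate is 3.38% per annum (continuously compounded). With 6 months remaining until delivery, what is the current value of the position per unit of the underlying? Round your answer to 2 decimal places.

Current fair forward for the remaining 6 months: F = S·e^((r − q)·T), (r − q) = 0.0338 − 0.0074 = 0.0264
F = 102.40 · e^(0.0264 × 6/12) = 102.40 × 1.013288 = 103.7607
Value of long forward = (F − K)·e^(−rT) = (103.7607 − 114.27) · e^(−0.0338·6/12)
= -10.5093 × 0.983242 = -10.33

-kr 10.33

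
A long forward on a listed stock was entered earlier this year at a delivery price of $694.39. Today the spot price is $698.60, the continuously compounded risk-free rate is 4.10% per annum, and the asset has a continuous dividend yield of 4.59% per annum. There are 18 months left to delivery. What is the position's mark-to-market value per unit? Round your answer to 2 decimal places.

Current fair forward for the remaining 18 months: F = S·e^((r − q)·T), (r − q) = 0.0410 − 0.0459 = -0.0049
F = 698.60 · e^(-0.0049 × 18/12) = 698.60 × 0.992677 = 693.4842
Value of long forward = (F − K)·e^(−rT) = (693.4842 − 694.39) · e^(−0.0410·18/12)
= -0.9058 × 0.940353 = -0.85

-$0.85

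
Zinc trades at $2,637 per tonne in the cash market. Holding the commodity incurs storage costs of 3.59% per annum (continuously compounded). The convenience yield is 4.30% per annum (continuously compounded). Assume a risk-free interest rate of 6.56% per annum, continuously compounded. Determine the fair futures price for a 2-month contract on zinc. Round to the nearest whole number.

Net carry = r + u − y = 0.0656 + 0.0359 − 0.0430 = 0.0585
F = S·e^((r+u−y)T) = 2637 · e^(0.0585 × 2/12) = 2637 · e^0.009750
= 2637 × 1.009798 = $2,663 per tonne

$2,663 per tonne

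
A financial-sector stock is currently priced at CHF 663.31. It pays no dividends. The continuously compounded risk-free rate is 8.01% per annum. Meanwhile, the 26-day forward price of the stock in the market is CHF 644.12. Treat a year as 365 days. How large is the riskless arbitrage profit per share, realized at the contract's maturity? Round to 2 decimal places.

Fair forward: F* = S·e^(carry·T), with carry = r = 0.0801
F* = 663.31 · e^(0.0801 × 26/365) = 663.31 · e^0.005706 = 663.31 × 1.005722 = CHF 667.1055
Market CHF 644.12 < fair CHF 667.1055: forward underpriced → reverse cash-and-carry (short spot, go long the forward).
At maturity, profit = |F_mkt − F*| = |644.12 − 667.1055| = CHF 22.99 per share

CHF 22.99 per share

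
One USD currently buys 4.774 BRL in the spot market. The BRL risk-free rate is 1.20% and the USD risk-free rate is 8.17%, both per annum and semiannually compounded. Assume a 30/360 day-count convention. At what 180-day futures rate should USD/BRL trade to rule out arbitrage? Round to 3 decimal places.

4.614

By covered interest parity, F = S · (1+r_BRL/2)^(2T) / (1+r_USD/2)^(2T)
= 4.774 × 1.006000 / 1.040850 = 4.774 × 0.966518
F = 4.614 BRL per USD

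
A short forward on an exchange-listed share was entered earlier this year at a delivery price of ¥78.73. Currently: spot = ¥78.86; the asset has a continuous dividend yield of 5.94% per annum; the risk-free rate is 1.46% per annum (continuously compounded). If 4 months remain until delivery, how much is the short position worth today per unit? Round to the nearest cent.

¥1.03

Current fair forward for the remaining 4 months: F = S·e^((r − q)·T), (r − q) = 0.0146 − 0.0594 = -0.0448
F = 78.86 · e^(-0.0448 × 4/12) = 78.86 × 0.985178 = 77.6911
Value of long forward = (F − K)·e^(−rT) = (77.6911 − 78.73) · e^(−0.0146·4/12)
= -1.0389 × 0.995145 = -1.03
Short position value = −(long value) = ¥1.03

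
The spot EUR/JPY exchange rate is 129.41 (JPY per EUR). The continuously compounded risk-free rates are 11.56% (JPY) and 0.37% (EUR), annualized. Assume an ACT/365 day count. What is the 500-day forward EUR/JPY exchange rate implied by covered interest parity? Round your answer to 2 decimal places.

150.85

F = S·e^((r_JPY − r_EUR)T) = 129.41 · e^((0.1156 − 0.0037) × 500/365)
= 129.41 · e^0.153288 = 129.41 × 1.165661
F = 150.85 JPY per EUR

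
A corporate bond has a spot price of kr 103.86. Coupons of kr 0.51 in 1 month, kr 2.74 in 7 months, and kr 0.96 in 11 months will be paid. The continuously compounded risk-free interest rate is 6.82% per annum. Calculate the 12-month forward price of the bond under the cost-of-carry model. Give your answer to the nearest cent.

kr 106.86

PV(coupons) I = 0.51·e^(−0.0682·1/12) + 2.74·e^(−0.0682·7/12) + 0.96·e^(−0.0682·11/12)
I = 0.5071 + 2.6331 + 0.9018 = 4.0420
F = (S − I)·e^(rT) = (103.86 − 4.0420) · e^(0.0682·12/12)
= 99.8180 · e^0.068200 = 99.8180 × 1.070579 = kr 106.86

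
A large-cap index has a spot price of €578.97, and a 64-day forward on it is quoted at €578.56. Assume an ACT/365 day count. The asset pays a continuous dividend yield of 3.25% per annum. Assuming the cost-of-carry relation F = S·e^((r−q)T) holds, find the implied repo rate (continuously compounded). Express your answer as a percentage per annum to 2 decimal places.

From F = S·e^((r−q)T): (r − q) = ln(F/S)/T
ln(578.56/578.97) = ln(0.999292) = -0.000708
(r − q) = -0.000708 / (64/365) = -0.004038
r = ln(F/S)/T + q = -0.004038 + 0.0325 = 0.028462
r = 2.85%

2.85%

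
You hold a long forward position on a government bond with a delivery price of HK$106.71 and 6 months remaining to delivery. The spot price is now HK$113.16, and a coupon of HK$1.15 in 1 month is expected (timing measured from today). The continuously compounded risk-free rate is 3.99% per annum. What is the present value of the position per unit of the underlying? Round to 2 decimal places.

HK$7.41

PV(remaining coupons) I = 1.15·e^(−0.0399·1/12) = 1.1462
Current forward F = (S − I)·e^(rT) = (113.16 − 1.1462)·e^(0.0399·6/12) = 112.0138 × 1.020150 = 114.2709
Value (long) = (F − K)·e^(−rT) = (114.2709 − 106.71) × 0.980248 = 7.4116
Value = HK$7.41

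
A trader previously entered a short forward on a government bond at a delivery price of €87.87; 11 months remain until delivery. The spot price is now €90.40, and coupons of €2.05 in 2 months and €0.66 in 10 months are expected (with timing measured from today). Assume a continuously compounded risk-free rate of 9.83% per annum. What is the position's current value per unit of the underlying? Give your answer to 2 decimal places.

PV(remaining coupons) I = 2.05·e^(−0.0983·2/12) + 0.66·e^(−0.0983·10/12) = 2.6248
Current forward F = (S − I)·e^(rT) = (90.40 − 2.6248)·e^(0.0983·11/12) = 87.7752 × 1.094293 = 96.0518
Value (long) = (F − K)·e^(−rT) = (96.0518 − 87.87) × 0.913832 = 7.4768
Short position value = −(long value) = -€7.48

-€7.48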